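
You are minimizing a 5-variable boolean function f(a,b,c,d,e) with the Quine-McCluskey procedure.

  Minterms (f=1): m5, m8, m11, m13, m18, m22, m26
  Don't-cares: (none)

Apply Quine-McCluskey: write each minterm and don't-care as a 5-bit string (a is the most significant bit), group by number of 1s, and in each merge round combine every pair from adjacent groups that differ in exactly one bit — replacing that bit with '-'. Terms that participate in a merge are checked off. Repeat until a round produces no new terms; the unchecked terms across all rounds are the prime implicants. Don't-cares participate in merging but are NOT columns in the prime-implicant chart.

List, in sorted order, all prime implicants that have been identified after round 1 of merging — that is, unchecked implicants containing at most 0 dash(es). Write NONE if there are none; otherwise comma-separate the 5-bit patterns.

Round 0: 00101✓ 01000 01011 01101✓ 10010✓ 10110✓ 11010✓
Round 1: 0-101 1-010 10-10
PIs = {0-101, 01000, 01011, 1-010, 10-10}

01000, 01011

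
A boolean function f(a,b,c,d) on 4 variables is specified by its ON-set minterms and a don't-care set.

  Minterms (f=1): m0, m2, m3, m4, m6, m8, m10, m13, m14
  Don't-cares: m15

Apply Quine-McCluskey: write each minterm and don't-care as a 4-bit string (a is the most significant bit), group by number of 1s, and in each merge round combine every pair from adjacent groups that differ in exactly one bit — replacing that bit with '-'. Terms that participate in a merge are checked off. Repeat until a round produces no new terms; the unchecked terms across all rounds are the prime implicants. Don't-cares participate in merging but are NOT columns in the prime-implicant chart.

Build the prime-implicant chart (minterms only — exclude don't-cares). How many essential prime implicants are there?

4

size-2^0 implicants → 0000(✓)  0010(✓)  0011(✓)  0100(✓)  0110(✓)  1000(✓)  1010(✓)  1101(✓)  1110(✓)  1111(✓)
size-2^1 implicants → -000(✓)  -010(✓)  -110(✓)  0-00(✓)  0-10(✓)  00-0(✓)  001-  01-0(✓)  1-10(✓)  10-0(✓)  11-1  111-
size-2^2 implicants → --10  -0-0  0--0
Unchecked terms (primes): --10, -0-0, 0--0, 001-, 11-1, 111-
Minterm coverage:
  m0 ⊆ -0-0,0--0
  m2 ⊆ --10,-0-0,0--0,001-
  m3 ⊆ 001- [E]
  m4 ⊆ 0--0 [E]
  m6 ⊆ --10,0--0
  m8 ⊆ -0-0 [E]
  m10 ⊆ --10,-0-0
  m13 ⊆ 11-1 [E]
  m14 ⊆ --10,111-
E = {-0-0, 0--0, 001-, 11-1}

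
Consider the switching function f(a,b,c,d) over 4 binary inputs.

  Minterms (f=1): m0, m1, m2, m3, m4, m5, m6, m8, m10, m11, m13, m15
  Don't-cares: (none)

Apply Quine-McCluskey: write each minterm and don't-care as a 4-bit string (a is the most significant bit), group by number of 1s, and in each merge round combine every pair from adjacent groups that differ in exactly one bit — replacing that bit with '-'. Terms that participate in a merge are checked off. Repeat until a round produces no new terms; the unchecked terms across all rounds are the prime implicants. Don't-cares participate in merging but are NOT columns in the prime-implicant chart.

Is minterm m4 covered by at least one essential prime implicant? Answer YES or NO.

size-2^0 implicants → 0000(✓)  0001(✓)  0010(✓)  0011(✓)  0100(✓)  0101(✓)  0110(✓)  1000(✓)  1010(✓)  1011(✓)  1101(✓)  1111(✓)
size-2^1 implicants → -000(✓)  -010(✓)  -011(✓)  -101  0-00(✓)  0-01(✓)  0-10(✓)  00-0(✓)  00-1(✓)  000-(✓)  001-(✓)  01-0(✓)  010-(✓)  1-11  10-0(✓)  101-(✓)  11-1
size-2^2 implicants → -0-0  -01-  0--0  0-0-  00--
Unchecked terms (primes): -0-0, -01-, -101, 0--0, 0-0-, 00--, 1-11, 11-1
Minterm coverage:
  m0 ⊆ -0-0,0--0,0-0-,00--
  m1 ⊆ 0-0-,00--
  m2 ⊆ -0-0,-01-,0--0,00--
  m3 ⊆ -01-,00--
  m4 ⊆ 0--0,0-0-
  m5 ⊆ -101,0-0-
  m6 ⊆ 0--0 [E]
  m8 ⊆ -0-0 [E]
  m10 ⊆ -0-0,-01-
  m11 ⊆ -01-,1-11
  m13 ⊆ -101,11-1
  m15 ⊆ 1-11,11-1
E = {-0-0, 0--0}

YES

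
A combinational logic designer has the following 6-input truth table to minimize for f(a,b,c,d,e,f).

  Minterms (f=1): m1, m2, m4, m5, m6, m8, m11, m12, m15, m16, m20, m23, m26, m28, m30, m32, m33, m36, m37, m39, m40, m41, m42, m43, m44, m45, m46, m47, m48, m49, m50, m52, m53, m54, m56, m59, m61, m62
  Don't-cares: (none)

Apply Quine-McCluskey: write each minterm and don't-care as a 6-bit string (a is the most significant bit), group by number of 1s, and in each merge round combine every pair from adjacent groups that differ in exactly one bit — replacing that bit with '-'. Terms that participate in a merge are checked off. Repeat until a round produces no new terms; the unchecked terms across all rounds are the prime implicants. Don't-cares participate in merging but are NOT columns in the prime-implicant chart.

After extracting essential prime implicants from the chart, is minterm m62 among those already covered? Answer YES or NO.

NO

size-2^0 implicants → 000001(✓)  000010(✓)  000100(✓)  000101(✓)  000110(✓)  001000(✓)  001011(✓)  001100(✓)  001111(✓)  010000(✓)  010100(✓)  010111  011010(✓)  011100(✓)  011110(✓)  100000(✓)  100001(✓)  100100(✓)  100101(✓)  100111(✓)  101000(✓)  101001(✓)  101010(✓)  101011(✓)  101100(✓)  101101(✓)  101110(✓)  101111(✓)  110000(✓)  110001(✓)  110010(✓)  110100(✓)  110101(✓)  110110(✓)  111000(✓)  111011(✓)  111101(✓)  111110(✓)
size-2^1 implicants → -00001(✓)  -00100(✓)  -00101(✓)  -01000(✓)  -01011(✓)  -01100(✓)  -01111(✓)  -10000(✓)  -10100(✓)  -11110  0-0100(✓)  0-1100(✓)  00-100(✓)  000-01(✓)  000-10  0001-0  00010-(✓)  001-00(✓)  001-11(✓)  01-100(✓)  010-00(✓)  011-10  0111-0  1-0000(✓)  1-0001(✓)  1-0100(✓)  1-0101(✓)  1-1000(✓)  1-1011  1-1101(✓)  1-1110  10-000(✓)  10-001(✓)  10-100(✓)  10-101(✓)  10-111(✓)  100-00(✓)  100-01(✓)  10000-(✓)  1001-1(✓)  10010-(✓)  101-00(✓)  101-01(✓)  101-10(✓)  101-11(✓)  1010-0(✓)  1010-1(✓)  10100-(✓)  10101-(✓)  1011-0(✓)  1011-1(✓)  10110-(✓)  10111-(✓)  11-000(✓)  11-101(✓)  11-110  110-00(✓)  110-01(✓)  110-10(✓)  1100-0(✓)  11000-(✓)  1101-0(✓)  11010-(✓)
size-2^2 implicants → --0100  -0-100  -00-01  -0010-  -01-00  -01-11  -10-00  0--100  1--000  1--101  1-0-00(✓)  1-0-01(✓)  1-000-(✓)  1-010-(✓)  10--00(✓)  10--01(✓)  10-00-(✓)  10-1-1  10-10-(✓)  100-0-(✓)  101--0(✓)  101--1(✓)  101-0-(✓)  101-1-(✓)  1010--(✓)  1011--(✓)  110--0  110-0-(✓)
size-2^3 implicants → 1-0-0-  10--0-  101---
Unchecked terms (primes): --0100, -0-100, -00-01, -0010-, -01-00, -01-11, -10-00, -11110, 0--100, 000-10, 0001-0, 010111, 011-10, 0111-0, 1--000, 1--101, 1-0-0-, 1-1011, 1-1110, 10--0-, 10-1-1, 101---, 11-110, 110--0
Minterm coverage:
  m1 ⊆ -00-01 [E]
  m2 ⊆ 000-10 [E]
  m4 ⊆ --0100,-0-100,-0010-,0--100,0001-0
  m5 ⊆ -00-01,-0010-
  m6 ⊆ 000-10,0001-0
  m8 ⊆ -01-00 [E]
  m11 ⊆ -01-11 [E]
  m12 ⊆ -0-100,-01-00,0--100
  m15 ⊆ -01-11 [E]
  m16 ⊆ -10-00 [E]
  m20 ⊆ --0100,-10-00,0--100
  m23 ⊆ 010111 [E]
  m26 ⊆ 011-10 [E]
  m28 ⊆ 0--100,0111-0
  m30 ⊆ -11110,011-10,0111-0
  m32 ⊆ 1--000,1-0-0-,10--0-
  m33 ⊆ -00-01,1-0-0-,10--0-
  m36 ⊆ --0100,-0-100,-0010-,1-0-0-,10--0-
  m37 ⊆ -00-01,-0010-,1--101,1-0-0-,10--0-,10-1-1
  m39 ⊆ 10-1-1 [E]
  m40 ⊆ -01-00,1--000,10--0-,101---
  m41 ⊆ 10--0-,101---
  m42 ⊆ 101--- [E]
  m43 ⊆ -01-11,1-1011,101---
  m44 ⊆ -0-100,-01-00,10--0-,101---
  m45 ⊆ 1--101,10--0-,10-1-1,101---
  m46 ⊆ 1-1110,101---
  m47 ⊆ -01-11,10-1-1,101---
  m48 ⊆ -10-00,1--000,1-0-0-,110--0
  m49 ⊆ 1-0-0- [E]
  m50 ⊆ 110--0 [E]
  m52 ⊆ --0100,-10-00,1-0-0-,110--0
  m53 ⊆ 1--101,1-0-0-
  m54 ⊆ 11-110,110--0
  m56 ⊆ 1--000 [E]
  m59 ⊆ 1-1011 [E]
  m61 ⊆ 1--101 [E]
  m62 ⊆ -11110,1-1110,11-110
E = {-00-01, -01-00, -01-11, -10-00, 000-10, 010111, 011-10, 1--000, 1--101, 1-0-0-, 1-1011, 10-1-1, 101---, 110--0}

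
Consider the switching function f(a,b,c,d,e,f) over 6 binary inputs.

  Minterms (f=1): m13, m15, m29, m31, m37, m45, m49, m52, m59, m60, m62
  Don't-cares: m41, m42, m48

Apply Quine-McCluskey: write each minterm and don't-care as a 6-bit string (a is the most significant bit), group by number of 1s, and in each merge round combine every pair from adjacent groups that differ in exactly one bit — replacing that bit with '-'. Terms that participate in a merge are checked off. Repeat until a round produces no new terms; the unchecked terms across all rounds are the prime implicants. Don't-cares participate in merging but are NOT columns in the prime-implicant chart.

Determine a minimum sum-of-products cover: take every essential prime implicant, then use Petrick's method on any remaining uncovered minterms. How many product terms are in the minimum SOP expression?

6

Round 0: 001101✓ 001111✓ 011101✓ 011111✓ 100101✓ 101001✓ 101010 101101✓ 110000✓ 110001✓ 110100✓ 111011 111100✓ 111110✓
Round 1: -01101 0-1101✓ 0-1111✓ 0011-1✓ 0111-1✓ 10-101 101-01 11-100 110-00 11000- 1111-0
Round 2: 0-11-1
PIs = {-01101, 0-11-1, 10-101, 101-01, 101010, 11-100, 110-00, 11000-, 111011, 1111-0}
Coverage chart:
  m13: -01101,0-11-1
  m15: 0-11-1 ←essential
  m29: 0-11-1 ←essential
  m31: 0-11-1 ←essential
  m37: 10-101 ←essential
  m45: -01101,10-101,101-01
  m49: 11000- ←essential
  m52: 11-100,110-00
  m59: 111011 ←essential
  m60: 11-100,1111-0
  m62: 1111-0 ←essential
Essential: 0-11-1, 10-101, 11000-, 111011, 1111-0
Petrick residual → 11-100
Min cover (6 terms): a'cdf + ab'de'f + abde'f' + abc'd'e' + abcd'ef + abcdf'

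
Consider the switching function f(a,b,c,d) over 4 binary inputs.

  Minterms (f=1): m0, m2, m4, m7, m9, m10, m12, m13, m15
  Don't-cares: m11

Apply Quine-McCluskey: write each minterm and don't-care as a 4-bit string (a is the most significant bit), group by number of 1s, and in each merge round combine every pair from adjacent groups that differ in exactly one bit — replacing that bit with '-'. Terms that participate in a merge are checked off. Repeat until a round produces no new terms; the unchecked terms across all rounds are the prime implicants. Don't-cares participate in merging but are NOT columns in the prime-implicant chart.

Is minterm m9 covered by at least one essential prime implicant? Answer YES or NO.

YES

size-2^0 implicants → 0000(✓)  0010(✓)  0100(✓)  0111(✓)  1001(✓)  1010(✓)  1011(✓)  1100(✓)  1101(✓)  1111(✓)
size-2^1 implicants → -010  -100  -111  0-00  00-0  1-01(✓)  1-11(✓)  10-1(✓)  101-  11-1(✓)  110-
size-2^2 implicants → 1--1
Unchecked terms (primes): -010, -100, -111, 0-00, 00-0, 1--1, 101-, 110-
Minterm coverage:
  m0 ⊆ 0-00,00-0
  m2 ⊆ -010,00-0
  m4 ⊆ -100,0-00
  m7 ⊆ -111 [E]
  m9 ⊆ 1--1 [E]
  m10 ⊆ -010,101-
  m12 ⊆ -100,110-
  m13 ⊆ 1--1,110-
  m15 ⊆ -111,1--1
E = {-111, 1--1}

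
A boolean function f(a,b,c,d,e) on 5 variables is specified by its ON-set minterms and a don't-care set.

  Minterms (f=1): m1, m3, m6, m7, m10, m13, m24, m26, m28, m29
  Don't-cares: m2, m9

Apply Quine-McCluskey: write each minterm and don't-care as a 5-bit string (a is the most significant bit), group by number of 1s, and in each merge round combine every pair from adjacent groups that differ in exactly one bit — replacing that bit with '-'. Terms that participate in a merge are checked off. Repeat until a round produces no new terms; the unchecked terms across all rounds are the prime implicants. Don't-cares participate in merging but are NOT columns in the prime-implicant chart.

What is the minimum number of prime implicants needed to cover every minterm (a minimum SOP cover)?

5

Round 0: 00001✓ 00010✓ 00011✓ 00110✓ 00111✓ 01001✓ 01010✓ 01101✓ 11000✓ 11010✓ 11100✓ 11101✓
Round 1: -1010 -1101 0-001 0-010 00-10✓ 00-11✓ 000-1 0001-✓ 0011-✓ 01-01 11-00 110-0 1110-
Round 2: 00-1-
PIs = {-1010, -1101, 0-001, 0-010, 00-1-, 000-1, 01-01, 11-00, 110-0, 1110-}
Coverage chart:
  m1: 0-001,000-1
  m3: 00-1-,000-1
  m6: 00-1- ←essential
  m7: 00-1- ←essential
  m10: -1010,0-010
  m13: -1101,01-01
  m24: 11-00,110-0
  m26: -1010,110-0
  m28: 11-00,1110-
  m29: -1101,1110-
Essential: 00-1-
Petrick residual → -1010, -1101, 0-001, 11-00
Min cover (5 terms): bc'de' + bcd'e + a'c'd'e + a'b'd + abd'e'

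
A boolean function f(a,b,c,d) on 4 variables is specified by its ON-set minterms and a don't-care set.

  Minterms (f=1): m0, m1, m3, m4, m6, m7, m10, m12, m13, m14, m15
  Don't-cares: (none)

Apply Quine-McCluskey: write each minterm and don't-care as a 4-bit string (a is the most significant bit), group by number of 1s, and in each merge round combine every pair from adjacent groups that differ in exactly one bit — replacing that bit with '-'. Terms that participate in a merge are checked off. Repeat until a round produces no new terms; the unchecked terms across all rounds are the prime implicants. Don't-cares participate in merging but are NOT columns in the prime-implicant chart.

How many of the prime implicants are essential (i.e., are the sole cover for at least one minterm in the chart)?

2

size-2^0 implicants → 0000(✓)  0001(✓)  0011(✓)  0100(✓)  0110(✓)  0111(✓)  1010(✓)  1100(✓)  1101(✓)  1110(✓)  1111(✓)
size-2^1 implicants → -100(✓)  -110(✓)  -111(✓)  0-00  0-11  00-1  000-  01-0(✓)  011-(✓)  1-10  11-0(✓)  11-1(✓)  110-(✓)  111-(✓)
size-2^2 implicants → -1-0  -11-  11--
Unchecked terms (primes): -1-0, -11-, 0-00, 0-11, 00-1, 000-, 1-10, 11--
Minterm coverage:
  m0 ⊆ 0-00,000-
  m1 ⊆ 00-1,000-
  m3 ⊆ 0-11,00-1
  m4 ⊆ -1-0,0-00
  m6 ⊆ -1-0,-11-
  m7 ⊆ -11-,0-11
  m10 ⊆ 1-10 [E]
  m12 ⊆ -1-0,11--
  m13 ⊆ 11-- [E]
  m14 ⊆ -1-0,-11-,1-10,11--
  m15 ⊆ -11-,11--
E = {1-10, 11--}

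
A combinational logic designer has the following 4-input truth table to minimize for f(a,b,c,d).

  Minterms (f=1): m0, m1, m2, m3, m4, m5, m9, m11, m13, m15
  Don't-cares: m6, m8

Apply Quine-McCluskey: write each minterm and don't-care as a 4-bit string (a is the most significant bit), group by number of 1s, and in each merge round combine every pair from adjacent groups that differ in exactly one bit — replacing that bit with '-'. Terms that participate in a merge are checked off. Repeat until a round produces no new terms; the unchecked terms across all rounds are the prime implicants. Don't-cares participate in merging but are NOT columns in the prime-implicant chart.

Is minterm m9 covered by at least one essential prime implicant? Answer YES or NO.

YES

[col 0] 0000*, 0001*, 0010*, 0011*, 0100*, 0101*, 0110*, 1000*, 1001*, 1011*, 1101*, 1111*
[col 1] -000*, -001*, -011*, -101*, 0-00*, 0-01*, 0-10*, 00-0*, 00-1*, 000-*, 001-*, 01-0*, 010-*, 1-01*, 1-11*, 10-1*, 100-*, 11-1*
[col 2] --01, -0-1, -00-, 0--0, 0-0-, 00--, 1--1
Prime implicants: --01, -0-1, -00-, 0--0, 0-0-, 00--, 1--1
PI chart (minterm → PIs covering it):
  0 | -00-,0--0,0-0-,00--
  1 | --01,-0-1,-00-,0-0-,00--
  2 | 0--0,00--
  3 | -0-1,00--
  4 | 0--0,0-0-
  5 | --01,0-0-
  9 | --01,-0-1,-00-,1--1
  11 | -0-1,1--1
  13 | --01,1--1
  15 | 1--1  (sole → essential)
Essential prime implicants: 1--1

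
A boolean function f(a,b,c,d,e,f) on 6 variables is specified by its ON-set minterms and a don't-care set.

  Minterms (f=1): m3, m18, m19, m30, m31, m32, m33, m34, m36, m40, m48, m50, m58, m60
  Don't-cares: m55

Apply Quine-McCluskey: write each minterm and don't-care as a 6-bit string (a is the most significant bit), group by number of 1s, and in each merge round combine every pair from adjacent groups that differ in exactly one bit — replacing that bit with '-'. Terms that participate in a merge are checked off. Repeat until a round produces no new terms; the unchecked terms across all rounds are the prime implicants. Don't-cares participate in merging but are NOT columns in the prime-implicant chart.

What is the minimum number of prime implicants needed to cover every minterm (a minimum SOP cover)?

9

size-2^0 implicants → 000011(✓)  010010(✓)  010011(✓)  011110(✓)  011111(✓)  100000(✓)  100001(✓)  100010(✓)  100100(✓)  101000(✓)  110000(✓)  110010(✓)  110111  111010(✓)  111100
size-2^1 implicants → -10010  0-0011  01001-  01111-  1-0000(✓)  1-0010(✓)  10-000  100-00  1000-0(✓)  10000-  11-010  1100-0(✓)
size-2^2 implicants → 1-00-0
Unchecked terms (primes): -10010, 0-0011, 01001-, 01111-, 1-00-0, 10-000, 100-00, 10000-, 11-010, 110111, 111100
Minterm coverage:
  m3 ⊆ 0-0011 [E]
  m18 ⊆ -10010,01001-
  m19 ⊆ 0-0011,01001-
  m30 ⊆ 01111- [E]
  m31 ⊆ 01111- [E]
  m32 ⊆ 1-00-0,10-000,100-00,10000-
  m33 ⊆ 10000- [E]
  m34 ⊆ 1-00-0 [E]
  m36 ⊆ 100-00 [E]
  m40 ⊆ 10-000 [E]
  m48 ⊆ 1-00-0 [E]
  m50 ⊆ -10010,1-00-0,11-010
  m58 ⊆ 11-010 [E]
  m60 ⊆ 111100 [E]
E = {0-0011, 01111-, 1-00-0, 10-000, 100-00, 10000-, 11-010, 111100}
Petrick residual → -10010
Cover = bc'd'ef' + a'c'd'ef + a'bcde + ac'd'f' + ab'd'e'f' + ab'c'e'f' + ab'c'd'e' + abd'ef' + abcde'f'  |cover|=9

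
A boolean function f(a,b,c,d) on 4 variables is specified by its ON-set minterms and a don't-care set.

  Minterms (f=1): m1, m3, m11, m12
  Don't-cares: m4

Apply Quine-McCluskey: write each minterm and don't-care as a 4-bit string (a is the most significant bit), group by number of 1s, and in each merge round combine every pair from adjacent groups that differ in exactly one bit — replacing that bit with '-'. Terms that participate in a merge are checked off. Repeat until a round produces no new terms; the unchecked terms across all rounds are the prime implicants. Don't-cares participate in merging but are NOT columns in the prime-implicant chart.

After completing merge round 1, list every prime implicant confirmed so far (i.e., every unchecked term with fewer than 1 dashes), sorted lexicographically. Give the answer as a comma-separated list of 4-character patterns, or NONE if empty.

Round 0: 0001✓ 0011✓ 0100✓ 1011✓ 1100✓
Round 1: -011 -100 00-1
PIs = {-011, -100, 00-1}

NONE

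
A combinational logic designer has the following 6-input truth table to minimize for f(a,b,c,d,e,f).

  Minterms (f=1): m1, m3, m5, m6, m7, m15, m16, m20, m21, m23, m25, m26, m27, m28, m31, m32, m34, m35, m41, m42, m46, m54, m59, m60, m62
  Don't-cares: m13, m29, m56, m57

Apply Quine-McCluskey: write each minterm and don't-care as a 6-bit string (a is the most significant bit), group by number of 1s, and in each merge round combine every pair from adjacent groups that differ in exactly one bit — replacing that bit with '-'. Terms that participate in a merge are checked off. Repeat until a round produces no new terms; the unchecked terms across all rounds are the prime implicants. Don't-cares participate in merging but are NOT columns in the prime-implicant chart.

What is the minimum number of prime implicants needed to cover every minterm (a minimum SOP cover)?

[col 0] 000001*, 000011*, 000101*, 000110*, 000111*, 001101*, 001111*, 010000*, 010100*, 010101*, 010111*, 011001*, 011010*, 011011*, 011100*, 011101*, 011111*, 100000*, 100010*, 100011*, 101001*, 101010*, 101110*, 110110*, 111000*, 111001*, 111011*, 111100*, 111110*
[col 1] -00011, -11001*, -11011*, -11100, 0-0101*, 0-0111*, 0-1101*, 0-1111*, 00-101*, 00-111*, 000-01*, 000-11*, 0000-1*, 0001-1*, 00011-, 0011-1*, 01-100*, 01-101*, 01-111*, 010-00, 0101-1*, 01010-*, 011-01*, 011-11*, 0110-1*, 01101-, 0111-1*, 01110-*, 1-1001, 1-1110, 10-010, 1000-0, 10001-, 101-10, 11-110, 111-00, 1110-1*, 11100-, 1111-0
[col 2] -110-1, 0--101*, 0--111*, 0-01-1*, 0-11-1*, 00-1-1*, 000--1, 01-1-1*, 01-10-, 011--1
[col 3] 0--1-1
Prime implicants: -00011, -110-1, -11100, 0--1-1, 000--1, 00011-, 01-10-, 010-00, 011--1, 01101-, 1-1001, 1-1110, 10-010, 1000-0, 10001-, 101-10, 11-110, 111-00, 11100-, 1111-0
PI chart (minterm → PIs covering it):
  1 | 000--1  (sole → essential)
  3 | -00011,000--1
  5 | 0--1-1,000--1
  6 | 00011-  (sole → essential)
  7 | 0--1-1,000--1,00011-
  15 | 0--1-1  (sole → essential)
  16 | 010-00  (sole → essential)
  20 | 01-10-,010-00
  21 | 0--1-1,01-10-
  23 | 0--1-1  (sole → essential)
  25 | -110-1,011--1
  26 | 01101-  (sole → essential)
  27 | -110-1,011--1,01101-
  28 | -11100,01-10-
  31 | 0--1-1,011--1
  32 | 1000-0  (sole → essential)
  34 | 10-010,1000-0,10001-
  35 | -00011,10001-
  41 | 1-1001  (sole → essential)
  42 | 10-010,101-10
  46 | 1-1110,101-10
  54 | 11-110  (sole → essential)
  59 | -110-1  (sole → essential)
  60 | -11100,111-00,1111-0
  62 | 1-1110,11-110,1111-0
Essential prime implicants: -110-1, 0--1-1, 000--1, 00011-, 010-00, 01101-, 1-1001, 1000-0, 11-110
Petrick residual → -00011, -11100, 101-10
Minimum SOP uses 12 PIs: b'c'd'ef + bcd'f + bcde'f' + a'df + a'b'c'f + a'b'c'de + a'bc'e'f' + a'bcd'e + acd'e'f + ab'c'd'f' + ab'cef' + abdef'

12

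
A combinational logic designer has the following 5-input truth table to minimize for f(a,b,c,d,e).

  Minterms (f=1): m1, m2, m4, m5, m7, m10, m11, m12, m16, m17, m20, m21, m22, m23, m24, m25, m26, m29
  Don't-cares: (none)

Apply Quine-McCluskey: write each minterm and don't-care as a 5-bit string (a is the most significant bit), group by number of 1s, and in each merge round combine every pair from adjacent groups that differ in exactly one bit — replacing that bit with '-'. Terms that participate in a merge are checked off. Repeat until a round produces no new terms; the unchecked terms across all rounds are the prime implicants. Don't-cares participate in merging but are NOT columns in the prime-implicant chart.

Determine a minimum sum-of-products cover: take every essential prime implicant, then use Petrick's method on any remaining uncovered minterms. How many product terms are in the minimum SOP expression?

size-2^0 implicants → 00001(✓)  00010(✓)  00100(✓)  00101(✓)  00111(✓)  01010(✓)  01011(✓)  01100(✓)  10000(✓)  10001(✓)  10100(✓)  10101(✓)  10110(✓)  10111(✓)  11000(✓)  11001(✓)  11010(✓)  11101(✓)
size-2^1 implicants → -0001(✓)  -0100(✓)  -0101(✓)  -0111(✓)  -1010  0-010  0-100  00-01(✓)  001-1(✓)  0010-(✓)  0101-  1-000(✓)  1-001(✓)  1-101(✓)  10-00(✓)  10-01(✓)  1000-(✓)  101-0(✓)  101-1(✓)  1010-(✓)  1011-(✓)  11-01(✓)  110-0  1100-(✓)
size-2^2 implicants → -0-01  -01-1  -010-  1--01  1-00-  10-0-  101--
Unchecked terms (primes): -0-01, -01-1, -010-, -1010, 0-010, 0-100, 0101-, 1--01, 1-00-, 10-0-, 101--, 110-0
Minterm coverage:
  m1 ⊆ -0-01 [E]
  m2 ⊆ 0-010 [E]
  m4 ⊆ -010-,0-100
  m5 ⊆ -0-01,-01-1,-010-
  m7 ⊆ -01-1 [E]
  m10 ⊆ -1010,0-010,0101-
  m11 ⊆ 0101- [E]
  m12 ⊆ 0-100 [E]
  m16 ⊆ 1-00-,10-0-
  m17 ⊆ -0-01,1--01,1-00-,10-0-
  m20 ⊆ -010-,10-0-,101--
  m21 ⊆ -0-01,-01-1,-010-,1--01,10-0-,101--
  m22 ⊆ 101-- [E]
  m23 ⊆ -01-1,101--
  m24 ⊆ 1-00-,110-0
  m25 ⊆ 1--01,1-00-
  m26 ⊆ -1010,110-0
  m29 ⊆ 1--01 [E]
E = {-0-01, -01-1, 0-010, 0-100, 0101-, 1--01, 101--}
Petrick residual → -1010, 1-00-
Cover = b'd'e + b'ce + bc'de' + a'c'de' + a'cd'e' + a'bc'd + ad'e + ac'd' + ab'c  |cover|=9

9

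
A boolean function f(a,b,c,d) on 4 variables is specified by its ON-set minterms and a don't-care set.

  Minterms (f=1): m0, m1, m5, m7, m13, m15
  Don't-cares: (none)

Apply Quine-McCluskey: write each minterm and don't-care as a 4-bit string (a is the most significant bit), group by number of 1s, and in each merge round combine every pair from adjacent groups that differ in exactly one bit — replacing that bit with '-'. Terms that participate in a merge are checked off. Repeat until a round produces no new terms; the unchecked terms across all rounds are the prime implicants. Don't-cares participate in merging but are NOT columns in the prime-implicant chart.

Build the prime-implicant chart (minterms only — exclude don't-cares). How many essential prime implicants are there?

[col 0] 0000*, 0001*, 0101*, 0111*, 1101*, 1111*
[col 1] -101*, -111*, 0-01, 000-, 01-1*, 11-1*
[col 2] -1-1
Prime implicants: -1-1, 0-01, 000-
PI chart (minterm → PIs covering it):
  0 | 000-  (sole → essential)
  1 | 0-01,000-
  5 | -1-1,0-01
  7 | -1-1  (sole → essential)
  13 | -1-1  (sole → essential)
  15 | -1-1  (sole → essential)
Essential prime implicants: -1-1, 000-

2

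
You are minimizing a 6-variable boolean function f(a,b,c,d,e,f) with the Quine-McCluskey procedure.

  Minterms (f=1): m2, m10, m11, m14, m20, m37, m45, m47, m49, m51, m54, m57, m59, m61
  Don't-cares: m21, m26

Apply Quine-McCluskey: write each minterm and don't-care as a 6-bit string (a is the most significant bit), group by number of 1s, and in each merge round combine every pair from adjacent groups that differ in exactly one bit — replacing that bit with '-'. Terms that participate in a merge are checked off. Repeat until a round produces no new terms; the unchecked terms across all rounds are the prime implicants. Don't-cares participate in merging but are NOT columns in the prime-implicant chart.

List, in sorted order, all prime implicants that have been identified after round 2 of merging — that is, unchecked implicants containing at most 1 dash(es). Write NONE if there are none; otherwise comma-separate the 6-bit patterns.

0-1010, 00-010, 001-10, 00101-, 01010-, 1-1101, 10-101, 1011-1, 110110, 111-01

Round 0: 000010✓ 001010✓ 001011✓ 001110✓ 010100✓ 010101✓ 011010✓ 100101✓ 101101✓ 101111✓ 110001✓ 110011✓ 110110 111001✓ 111011✓ 111101✓
Round 1: 0-1010 00-010 001-10 00101- 01010- 1-1101 10-101 1011-1 11-001✓ 11-011✓ 1100-1✓ 111-01 1110-1✓
Round 2: 11-0-1
PIs = {0-1010, 00-010, 001-10, 00101-, 01010-, 1-1101, 10-101, 1011-1, 11-0-1, 110110, 111-01}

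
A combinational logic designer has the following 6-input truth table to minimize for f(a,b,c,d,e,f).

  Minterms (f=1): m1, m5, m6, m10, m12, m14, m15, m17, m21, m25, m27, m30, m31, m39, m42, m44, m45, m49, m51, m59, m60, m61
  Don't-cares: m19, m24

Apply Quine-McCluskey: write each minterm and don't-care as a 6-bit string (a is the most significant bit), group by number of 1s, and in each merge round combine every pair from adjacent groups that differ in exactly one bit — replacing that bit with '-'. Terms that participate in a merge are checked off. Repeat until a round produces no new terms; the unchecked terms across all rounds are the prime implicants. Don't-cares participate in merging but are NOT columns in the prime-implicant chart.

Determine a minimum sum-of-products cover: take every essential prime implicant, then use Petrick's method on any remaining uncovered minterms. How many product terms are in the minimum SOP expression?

size-2^0 implicants → 000001(✓)  000101(✓)  000110(✓)  001010(✓)  001100(✓)  001110(✓)  001111(✓)  010001(✓)  010011(✓)  010101(✓)  011000(✓)  011001(✓)  011011(✓)  011110(✓)  011111(✓)  100111  101010(✓)  101100(✓)  101101(✓)  110001(✓)  110011(✓)  111011(✓)  111100(✓)  111101(✓)
size-2^1 implicants → -01010  -01100  -10001(✓)  -10011(✓)  -11011(✓)  0-0001(✓)  0-0101(✓)  0-1110(✓)  0-1111(✓)  00-110  000-01(✓)  001-10  0011-0  00111-(✓)  01-001(✓)  01-011(✓)  010-01(✓)  0100-1(✓)  011-11  0110-1(✓)  01100-  01111-(✓)  1-1100(✓)  1-1101(✓)  10110-(✓)  11-011(✓)  1100-1(✓)  11110-(✓)
size-2^2 implicants → -1-011  -100-1  0-0-01  0-111-  01-0-1  1-110-
Unchecked terms (primes): -01010, -01100, -1-011, -100-1, 0-0-01, 0-111-, 00-110, 001-10, 0011-0, 01-0-1, 011-11, 01100-, 1-110-, 100111
Minterm coverage:
  m1 ⊆ 0-0-01 [E]
  m5 ⊆ 0-0-01 [E]
  m6 ⊆ 00-110 [E]
  m10 ⊆ -01010,001-10
  m12 ⊆ -01100,0011-0
  m14 ⊆ 0-111-,00-110,001-10,0011-0
  m15 ⊆ 0-111- [E]
  m17 ⊆ -100-1,0-0-01,01-0-1
  m21 ⊆ 0-0-01 [E]
  m25 ⊆ 01-0-1,01100-
  m27 ⊆ -1-011,01-0-1,011-11
  m30 ⊆ 0-111- [E]
  m31 ⊆ 0-111-,011-11
  m39 ⊆ 100111 [E]
  m42 ⊆ -01010 [E]
  m44 ⊆ -01100,1-110-
  m45 ⊆ 1-110- [E]
  m49 ⊆ -100-1 [E]
  m51 ⊆ -1-011,-100-1
  m59 ⊆ -1-011 [E]
  m60 ⊆ 1-110- [E]
  m61 ⊆ 1-110- [E]
E = {-01010, -1-011, -100-1, 0-0-01, 0-111-, 00-110, 1-110-, 100111}
Petrick residual → -01100, 01-0-1
Cover = b'cd'ef' + b'cde'f' + bd'ef + bc'd'f + a'c'e'f + a'cde + a'b'def' + a'bd'f + acde' + ab'c'def  |cover|=10

10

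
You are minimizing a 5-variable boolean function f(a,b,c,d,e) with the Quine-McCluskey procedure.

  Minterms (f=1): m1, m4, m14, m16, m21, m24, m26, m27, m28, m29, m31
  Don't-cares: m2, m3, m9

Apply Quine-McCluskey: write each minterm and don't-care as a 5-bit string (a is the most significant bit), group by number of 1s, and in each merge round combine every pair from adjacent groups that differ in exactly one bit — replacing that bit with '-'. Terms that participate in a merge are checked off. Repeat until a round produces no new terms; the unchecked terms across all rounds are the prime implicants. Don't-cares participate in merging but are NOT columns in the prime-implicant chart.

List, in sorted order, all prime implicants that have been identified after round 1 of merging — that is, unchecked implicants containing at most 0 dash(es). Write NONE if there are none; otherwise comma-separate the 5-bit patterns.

size-2^0 implicants → 00001(✓)  00010(✓)  00011(✓)  00100  01001(✓)  01110  10000(✓)  10101(✓)  11000(✓)  11010(✓)  11011(✓)  11100(✓)  11101(✓)  11111(✓)
size-2^1 implicants → 0-001  000-1  0001-  1-000  1-101  11-00  11-11  110-0  1101-  111-1  1110-
Unchecked terms (primes): 0-001, 000-1, 0001-, 00100, 01110, 1-000, 1-101, 11-00, 11-11, 110-0, 1101-, 111-1, 1110-

00100, 01110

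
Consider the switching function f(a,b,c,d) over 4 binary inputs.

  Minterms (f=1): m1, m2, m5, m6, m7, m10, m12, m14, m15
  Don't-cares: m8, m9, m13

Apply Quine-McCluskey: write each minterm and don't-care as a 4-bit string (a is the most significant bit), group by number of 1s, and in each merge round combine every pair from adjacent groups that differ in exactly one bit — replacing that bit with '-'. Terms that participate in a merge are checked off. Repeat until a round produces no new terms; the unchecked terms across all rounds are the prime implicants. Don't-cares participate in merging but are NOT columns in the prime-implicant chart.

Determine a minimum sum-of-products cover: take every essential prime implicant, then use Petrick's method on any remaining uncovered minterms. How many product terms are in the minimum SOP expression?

Round 0: 0001✓ 0010✓ 0101✓ 0110✓ 0111✓ 1000✓ 1001✓ 1010✓ 1100✓ 1101✓ 1110✓ 1111✓
Round 1: -001✓ -010✓ -101✓ -110✓ -111✓ 0-01✓ 0-10✓ 01-1✓ 011-✓ 1-00✓ 1-01✓ 1-10✓ 10-0✓ 100-✓ 11-0✓ 11-1✓ 110-✓ 111-✓
Round 2: --01 --10 -1-1 -11- 1--0 1-0- 11--
PIs = {--01, --10, -1-1, -11-, 1--0, 1-0-, 11--}
Coverage chart:
  m1: --01 ←essential
  m2: --10 ←essential
  m5: --01,-1-1
  m6: --10,-11-
  m7: -1-1,-11-
  m10: --10,1--0
  m12: 1--0,1-0-,11--
  m14: --10,-11-,1--0,11--
  m15: -1-1,-11-,11--
Essential: --01, --10
Petrick residual → -1-1, 1--0
Min cover (4 terms): c'd + cd' + bd + ad'

4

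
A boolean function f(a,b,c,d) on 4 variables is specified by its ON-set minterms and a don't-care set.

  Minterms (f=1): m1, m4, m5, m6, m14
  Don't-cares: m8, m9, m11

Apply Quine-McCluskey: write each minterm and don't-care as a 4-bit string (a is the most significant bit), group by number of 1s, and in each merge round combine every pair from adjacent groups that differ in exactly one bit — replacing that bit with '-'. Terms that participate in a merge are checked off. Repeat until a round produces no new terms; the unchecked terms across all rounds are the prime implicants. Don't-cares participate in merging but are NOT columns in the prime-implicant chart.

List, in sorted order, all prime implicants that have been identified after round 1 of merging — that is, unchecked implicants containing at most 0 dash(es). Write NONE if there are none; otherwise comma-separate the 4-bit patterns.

[col 0] 0001*, 0100*, 0101*, 0110*, 1000*, 1001*, 1011*, 1110*
[col 1] -001, -110, 0-01, 01-0, 010-, 10-1, 100-
Prime implicants: -001, -110, 0-01, 01-0, 010-, 10-1, 100-

NONE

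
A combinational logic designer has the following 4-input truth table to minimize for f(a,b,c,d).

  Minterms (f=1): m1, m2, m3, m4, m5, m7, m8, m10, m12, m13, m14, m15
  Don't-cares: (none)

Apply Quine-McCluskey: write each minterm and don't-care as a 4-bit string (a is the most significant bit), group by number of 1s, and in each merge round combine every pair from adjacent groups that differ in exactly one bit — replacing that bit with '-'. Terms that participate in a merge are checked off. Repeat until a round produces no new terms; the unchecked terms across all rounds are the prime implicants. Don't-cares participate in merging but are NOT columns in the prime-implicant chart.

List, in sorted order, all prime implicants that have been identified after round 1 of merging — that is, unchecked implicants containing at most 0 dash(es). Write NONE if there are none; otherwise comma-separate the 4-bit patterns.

NONE

[col 0] 0001*, 0010*, 0011*, 0100*, 0101*, 0111*, 1000*, 1010*, 1100*, 1101*, 1110*, 1111*
[col 1] -010, -100*, -101*, -111*, 0-01*, 0-11*, 00-1*, 001-, 01-1*, 010-*, 1-00*, 1-10*, 10-0*, 11-0*, 11-1*, 110-*, 111-*
[col 2] -1-1, -10-, 0--1, 1--0, 11--
Prime implicants: -010, -1-1, -10-, 0--1, 001-, 1--0, 11--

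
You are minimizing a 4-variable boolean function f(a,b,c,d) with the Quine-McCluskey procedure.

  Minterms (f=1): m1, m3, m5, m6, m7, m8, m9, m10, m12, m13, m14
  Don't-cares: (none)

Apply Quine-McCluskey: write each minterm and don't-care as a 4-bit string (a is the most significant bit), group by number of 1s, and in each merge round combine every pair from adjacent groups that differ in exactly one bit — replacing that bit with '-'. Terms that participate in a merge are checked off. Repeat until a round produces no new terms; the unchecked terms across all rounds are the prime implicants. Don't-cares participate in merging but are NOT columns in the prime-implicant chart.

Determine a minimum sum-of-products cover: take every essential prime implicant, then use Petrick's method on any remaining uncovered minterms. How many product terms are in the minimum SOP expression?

4

size-2^0 implicants → 0001(✓)  0011(✓)  0101(✓)  0110(✓)  0111(✓)  1000(✓)  1001(✓)  1010(✓)  1100(✓)  1101(✓)  1110(✓)
size-2^1 implicants → -001(✓)  -101(✓)  -110  0-01(✓)  0-11(✓)  00-1(✓)  01-1(✓)  011-  1-00(✓)  1-01(✓)  1-10(✓)  10-0(✓)  100-(✓)  11-0(✓)  110-(✓)
size-2^2 implicants → --01  0--1  1--0  1-0-
Unchecked terms (primes): --01, -110, 0--1, 011-, 1--0, 1-0-
Minterm coverage:
  m1 ⊆ --01,0--1
  m3 ⊆ 0--1 [E]
  m5 ⊆ --01,0--1
  m6 ⊆ -110,011-
  m7 ⊆ 0--1,011-
  m8 ⊆ 1--0,1-0-
  m9 ⊆ --01,1-0-
  m10 ⊆ 1--0 [E]
  m12 ⊆ 1--0,1-0-
  m13 ⊆ --01,1-0-
  m14 ⊆ -110,1--0
E = {0--1, 1--0}
Petrick residual → --01, -110
Cover = c'd + bcd' + a'd + ad'  |cover|=4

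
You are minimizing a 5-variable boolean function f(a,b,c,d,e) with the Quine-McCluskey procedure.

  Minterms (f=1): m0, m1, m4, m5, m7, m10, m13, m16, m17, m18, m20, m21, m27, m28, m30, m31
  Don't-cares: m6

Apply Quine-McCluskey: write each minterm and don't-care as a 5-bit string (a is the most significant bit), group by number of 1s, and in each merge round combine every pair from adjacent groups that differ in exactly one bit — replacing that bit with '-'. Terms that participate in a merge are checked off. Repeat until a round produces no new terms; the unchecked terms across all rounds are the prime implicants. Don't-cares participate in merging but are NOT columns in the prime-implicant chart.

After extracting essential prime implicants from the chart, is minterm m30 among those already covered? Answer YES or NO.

NO

size-2^0 implicants → 00000(✓)  00001(✓)  00100(✓)  00101(✓)  00110(✓)  00111(✓)  01010  01101(✓)  10000(✓)  10001(✓)  10010(✓)  10100(✓)  10101(✓)  11011(✓)  11100(✓)  11110(✓)  11111(✓)
size-2^1 implicants → -0000(✓)  -0001(✓)  -0100(✓)  -0101(✓)  0-101  00-00(✓)  00-01(✓)  0000-(✓)  001-0(✓)  001-1(✓)  0010-(✓)  0011-(✓)  1-100  10-00(✓)  10-01(✓)  100-0  1000-(✓)  1010-(✓)  11-11  111-0  1111-
size-2^2 implicants → -0-00(✓)  -0-01(✓)  -000-(✓)  -010-(✓)  00-0-(✓)  001--  10-0-(✓)
size-2^3 implicants → -0-0-
Unchecked terms (primes): -0-0-, 0-101, 001--, 01010, 1-100, 100-0, 11-11, 111-0, 1111-
Minterm coverage:
  m0 ⊆ -0-0- [E]
  m1 ⊆ -0-0- [E]
  m4 ⊆ -0-0-,001--
  m5 ⊆ -0-0-,0-101,001--
  m7 ⊆ 001-- [E]
  m10 ⊆ 01010 [E]
  m13 ⊆ 0-101 [E]
  m16 ⊆ -0-0-,100-0
  m17 ⊆ -0-0- [E]
  m18 ⊆ 100-0 [E]
  m20 ⊆ -0-0-,1-100
  m21 ⊆ -0-0- [E]
  m27 ⊆ 11-11 [E]
  m28 ⊆ 1-100,111-0
  m30 ⊆ 111-0,1111-
  m31 ⊆ 11-11,1111-
E = {-0-0-, 0-101, 001--, 01010, 100-0, 11-11}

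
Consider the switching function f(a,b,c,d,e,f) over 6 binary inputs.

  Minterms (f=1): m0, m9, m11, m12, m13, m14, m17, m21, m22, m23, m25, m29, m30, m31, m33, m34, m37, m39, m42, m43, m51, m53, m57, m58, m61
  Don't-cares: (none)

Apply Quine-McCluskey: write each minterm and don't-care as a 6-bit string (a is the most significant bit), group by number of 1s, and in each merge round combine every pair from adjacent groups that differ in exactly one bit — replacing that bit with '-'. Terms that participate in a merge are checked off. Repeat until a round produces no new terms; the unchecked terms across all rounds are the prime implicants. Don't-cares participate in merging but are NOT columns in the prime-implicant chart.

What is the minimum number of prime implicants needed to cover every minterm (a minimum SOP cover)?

size-2^0 implicants → 000000  001001(✓)  001011(✓)  001100(✓)  001101(✓)  001110(✓)  010001(✓)  010101(✓)  010110(✓)  010111(✓)  011001(✓)  011101(✓)  011110(✓)  011111(✓)  100001(✓)  100010(✓)  100101(✓)  100111(✓)  101010(✓)  101011(✓)  110011  110101(✓)  111001(✓)  111010(✓)  111101(✓)
size-2^1 implicants → -01011  -10101(✓)  -11001(✓)  -11101(✓)  0-1001(✓)  0-1101(✓)  0-1110  001-01(✓)  0010-1  0011-0  00110-  01-001(✓)  01-101(✓)  01-110(✓)  01-111(✓)  010-01(✓)  0101-1(✓)  01011-(✓)  011-01(✓)  0111-1(✓)  01111-(✓)  1-0101  1-1010  10-010  100-01  1001-1  10101-  11-101(✓)  111-01(✓)
size-2^2 implicants → -1-101  -11-01  0-1-01  01--01  01-1-1  01-11-
Unchecked terms (primes): -01011, -1-101, -11-01, 0-1-01, 0-1110, 000000, 0010-1, 0011-0, 00110-, 01--01, 01-1-1, 01-11-, 1-0101, 1-1010, 10-010, 100-01, 1001-1, 10101-, 110011
Minterm coverage:
  m0 ⊆ 000000 [E]
  m9 ⊆ 0-1-01,0010-1
  m11 ⊆ -01011,0010-1
  m12 ⊆ 0011-0,00110-
  m13 ⊆ 0-1-01,00110-
  m14 ⊆ 0-1110,0011-0
  m17 ⊆ 01--01 [E]
  m21 ⊆ -1-101,01--01,01-1-1
  m22 ⊆ 01-11- [E]
  m23 ⊆ 01-1-1,01-11-
  m25 ⊆ -11-01,0-1-01,01--01
  m29 ⊆ -1-101,-11-01,0-1-01,01--01,01-1-1
  m30 ⊆ 0-1110,01-11-
  m31 ⊆ 01-1-1,01-11-
  m33 ⊆ 100-01 [E]
  m34 ⊆ 10-010 [E]
  m37 ⊆ 1-0101,100-01,1001-1
  m39 ⊆ 1001-1 [E]
  m42 ⊆ 1-1010,10-010,10101-
  m43 ⊆ -01011,10101-
  m51 ⊆ 110011 [E]
  m53 ⊆ -1-101,1-0101
  m57 ⊆ -11-01 [E]
  m58 ⊆ 1-1010 [E]
  m61 ⊆ -1-101,-11-01
E = {-11-01, 000000, 01--01, 01-11-, 1-1010, 10-010, 100-01, 1001-1, 110011}
Petrick residual → -01011, -1-101, 0-1-01, 0011-0
Cover = b'cd'ef + bde'f + bce'f + a'ce'f + a'b'c'd'e'f' + a'b'cdf' + a'be'f + a'bde + acd'ef' + ab'd'ef' + ab'c'e'f + ab'c'df + abc'd'ef  |cover|=13

13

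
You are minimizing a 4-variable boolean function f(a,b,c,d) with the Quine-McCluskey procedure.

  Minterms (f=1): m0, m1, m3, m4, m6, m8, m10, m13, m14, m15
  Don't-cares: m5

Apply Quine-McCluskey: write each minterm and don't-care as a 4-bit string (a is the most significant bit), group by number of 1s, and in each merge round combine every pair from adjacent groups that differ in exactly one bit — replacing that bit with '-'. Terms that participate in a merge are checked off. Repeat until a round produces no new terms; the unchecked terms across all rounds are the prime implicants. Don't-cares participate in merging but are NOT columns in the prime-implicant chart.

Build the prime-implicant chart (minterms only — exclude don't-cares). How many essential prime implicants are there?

[col 0] 0000*, 0001*, 0011*, 0100*, 0101*, 0110*, 1000*, 1010*, 1101*, 1110*, 1111*
[col 1] -000, -101, -110, 0-00*, 0-01*, 00-1, 000-*, 01-0, 010-*, 1-10, 10-0, 11-1, 111-
[col 2] 0-0-
Prime implicants: -000, -101, -110, 0-0-, 00-1, 01-0, 1-10, 10-0, 11-1, 111-
PI chart (minterm → PIs covering it):
  0 | -000,0-0-
  1 | 0-0-,00-1
  3 | 00-1  (sole → essential)
  4 | 0-0-,01-0
  6 | -110,01-0
  8 | -000,10-0
  10 | 1-10,10-0
  13 | -101,11-1
  14 | -110,1-10,111-
  15 | 11-1,111-
Essential prime implicants: 00-1

1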